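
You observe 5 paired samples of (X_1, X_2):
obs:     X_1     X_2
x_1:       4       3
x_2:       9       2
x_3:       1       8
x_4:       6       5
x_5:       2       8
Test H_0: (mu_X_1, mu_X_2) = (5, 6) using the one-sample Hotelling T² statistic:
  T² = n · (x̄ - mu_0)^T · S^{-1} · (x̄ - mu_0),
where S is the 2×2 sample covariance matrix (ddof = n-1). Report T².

Step 1 — sample mean vector:
  mean(X_1) = (4 + 9 + 1 + 6 + 2) / 5 = 22/5 = 4.4
  mean(X_2) = (3 + 2 + 8 + 5 + 8) / 5 = 26/5 = 5.2
  x̄ = (4.4, 5.2),  deviation x̄ - mu_0 = (4.4, 5.2) - (5, 6) = (-0.6, -0.8).

Step 2 — sample covariance matrix, S[i,j] = (1/(n-1)) · Σ_k (x_{k,i} - mean_i) · (x_{k,j} - mean_j), divisor n-1 = 4:
  S[X_1,X_1] = ((-0.4)·(-0.4) + (4.6)·(4.6) + (-3.4)·(-3.4) + (1.6)·(1.6) + (-2.4)·(-2.4)) / 4 = 41.2/4 = 10.3
  S[X_1,X_2] = ((-0.4)·(-2.2) + (4.6)·(-3.2) + (-3.4)·(2.8) + (1.6)·(-0.2) + (-2.4)·(2.8)) / 4 = -30.4/4 = -7.6
  S[X_2,X_2] = ((-2.2)·(-2.2) + (-3.2)·(-3.2) + (2.8)·(2.8) + (-0.2)·(-0.2) + (2.8)·(2.8)) / 4 = 30.8/4 = 7.7
  S = [[10.3, -7.6],
 [-7.6, 7.7]].

Step 3 — invert S. det(S) = 10.3·7.7 - (-7.6)² = 21.55.
  S^{-1} = (1/det) · [[d, -b], [-b, a]] = [[0.3573, 0.3527],
 [0.3527, 0.478]].

Step 4 — quadratic form (x̄ - mu_0)^T · S^{-1} · (x̄ - mu_0):
  S^{-1} · (x̄ - mu_0) = (-0.4965, -0.594),
  (x̄ - mu_0)^T · [...] = (-0.6)·(-0.4965) + (-0.8)·(-0.594) = 0.7731.

Step 5 — scale by n: T² = 5 · 0.7731 = 3.8654.

T² ≈ 3.8654


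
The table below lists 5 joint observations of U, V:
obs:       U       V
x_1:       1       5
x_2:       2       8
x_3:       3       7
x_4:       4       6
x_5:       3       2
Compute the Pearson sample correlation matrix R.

Step 1 — column means:
  mean(U) = (1 + 2 + 3 + 4 + 3) / 5 = 13/5 = 2.6
  mean(V) = (5 + 8 + 7 + 6 + 2) / 5 = 28/5 = 5.6

Step 2 — sample variances and covariances s[i,j] = (1/(n-1)) · Σ_k (x_{k,i} - mean_i) · (x_{k,j} - mean_j), with n-1 = 4:
  s[U,U] = ((-1.6)·(-1.6) + (-0.6)·(-0.6) + (0.4)·(0.4) + (1.4)·(1.4) + (0.4)·(0.4)) / 4 = 5.2/4 = 1.3
  s[U,V] = ((-1.6)·(-0.6) + (-0.6)·(2.4) + (0.4)·(1.4) + (1.4)·(0.4) + (0.4)·(-3.6)) / 4 = -0.8/4 = -0.2
  s[V,V] = ((-0.6)·(-0.6) + (2.4)·(2.4) + (1.4)·(1.4) + (0.4)·(0.4) + (-3.6)·(-3.6)) / 4 = 21.2/4 = 5.3
  Sample standard deviations s_i = √(s[i,i]):
  s(U) = √(1.3) = 1.1402
  s(V) = √(5.3) = 2.3022

Step 3 — r_{ij} = s_{ij} / (s_i · s_j):
  r[U,U] = 1 (diagonal).
  r[U,V] = -0.2 / (1.1402 · 2.3022) = -0.2 / 2.6249 = -0.0762
  r[V,V] = 1 (diagonal).

R is symmetric with unit diagonal. Assembling:

R = [[1, -0.0762],
 [-0.0762, 1]]


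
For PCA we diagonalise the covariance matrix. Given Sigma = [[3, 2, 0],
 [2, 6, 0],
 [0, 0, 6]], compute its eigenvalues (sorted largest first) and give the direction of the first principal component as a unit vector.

Step 1 — characteristic polynomial p(λ) = det(λI - Sigma) = λ³ - tr·λ² + c_1·λ - det, where tr = trace, c_1 = sum of the principal 2×2 minors, det = det(Sigma):
  tr = 3 + 6 + 6 = 15,
  c_1 = (3·6 - (2)²) + (3·6 - (0)²) + (6·6 - (0)²) = 14 + 18 + 36 = 68,
  det = 3·(6·6 - (0)²) - (2)·((2)·6 - (0)·(0)) + (0)·((2)·(0) - 6·(0)) = 3·(36) - (2)·(12) + (0)·(0) = 84.
  So p(λ) = λ³ - 15λ² + 68λ - 84.
Step 2 — look for an integer root (rational root theorem: any rational root is an integer divisor of 84). Testing λ = 2:
  p(2) = 8 - 60 + 136 - 84 = 0  ✓
  Dividing out (λ - 2): p(λ) = (λ - 2)(λ² - 13λ + 42).
Step 3 — remaining eigenvalues from the quadratic λ² - 13λ + 42 = 0:
  Δ = 13² - 4·42 = 169 - 168 = 1,  λ = (13 ± √1)/2 = (13 ± 1)/2 = 7 or 6.
  Sorted: λ_1 = 7,  λ_2 = 6,  λ_3 = 2  (check: sum = 15 = tr ✓).

Step 4 — unit eigenvector for λ_1 = 7: v spans the null space of (Sigma - λ_1 I), whose rows are
  r_1 = (-4, 2, 0),  r_2 = (2, -1, 0),  r_3 = (0, 0, -1).
  v is orthogonal to every row, so take v ∝ r_1 × r_3 = ((2)·(-1) - (0)·(0), (0)·(0) - (-4)·(-1), (-4)·(0) - (2)·(0)) = (-2, -4, 0).
  Rescale (divide by 2; multiply by -1 so the first nonzero entry is positive): u = (1, 2, 0).
  ||u|| = √((1)² + (2)² + (0)²) = √(5) ≈ 2.2361,  v_1 = u/||u|| ≈ (0.4472, 0.8944, 0) (||v_1|| = 1).

λ_1 = 7,  λ_2 = 6,  λ_3 = 2;  v_1 ≈ (0.4472, 0.8944, 0)


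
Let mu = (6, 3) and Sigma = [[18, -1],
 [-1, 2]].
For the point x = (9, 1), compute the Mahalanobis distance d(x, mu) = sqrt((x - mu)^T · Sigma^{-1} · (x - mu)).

Step 1 — centre the observation: (x - mu) = (3, -2).

Step 2 — invert Sigma. det(Sigma) = 18·2 - (-1)² = 35.
  Sigma^{-1} = (1/det) · [[d, -b], [-b, a]] = [[0.0571, 0.0286],
 [0.0286, 0.5143]].

Step 3 — form the quadratic (x - mu)^T · Sigma^{-1} · (x - mu):
  Sigma^{-1} · (x - mu) = (0.1143, -0.9429).
  (x - mu)^T · [Sigma^{-1} · (x - mu)] = (3)·(0.1143) + (-2)·(-0.9429) = 2.2286.

Step 4 — take square root: d = √(2.2286) ≈ 1.4928.

d(x, mu) = √(2.2286) ≈ 1.4928


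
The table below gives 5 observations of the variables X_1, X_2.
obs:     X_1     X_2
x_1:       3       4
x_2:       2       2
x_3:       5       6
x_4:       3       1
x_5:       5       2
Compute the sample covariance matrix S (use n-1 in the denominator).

Step 1 — column means:
  mean(X_1) = (3 + 2 + 5 + 3 + 5) / 5 = 18/5 = 3.6
  mean(X_2) = (4 + 2 + 6 + 1 + 2) / 5 = 15/5 = 3

Step 2 — sample covariance S[i,j] = (1/(n-1)) · Σ_k (x_{k,i} - mean_i) · (x_{k,j} - mean_j), with n-1 = 4.
  S[X_1,X_1] = ((-0.6)·(-0.6) + (-1.6)·(-1.6) + (1.4)·(1.4) + (-0.6)·(-0.6) + (1.4)·(1.4)) / 4 = 7.2/4 = 1.8
  S[X_1,X_2] = ((-0.6)·(1) + (-1.6)·(-1) + (1.4)·(3) + (-0.6)·(-2) + (1.4)·(-1)) / 4 = 5/4 = 1.25
  S[X_2,X_2] = ((1)·(1) + (-1)·(-1) + (3)·(3) + (-2)·(-2) + (-1)·(-1)) / 4 = 16/4 = 4

S is symmetric (S[j,i] = S[i,j]). Assembling:

S = [[1.8, 1.25],
 [1.25, 4]]


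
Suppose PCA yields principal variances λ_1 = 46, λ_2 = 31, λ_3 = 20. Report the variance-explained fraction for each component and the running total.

Step 1 — total variance = trace(Sigma) = Σ λ_i = 46 + 31 + 20 = 97.

Step 2 — fraction explained by component i = λ_i / Σ λ:
  PC1: 46/97 = 0.4742
  PC2: 31/97 = 0.3196
  PC3: 20/97 = 0.2062

Step 3 — cumulative fraction after k components = (λ_1 + ... + λ_k) / Σ λ:
  k = 1: 46/97 = 0.4742
  k = 2: (46 + 31)/97 = 77/97 = 0.7938
  k = 3: (46 + 31 + 20)/97 = 97/97 = 1

Summary (fraction, with percent):

explained: PC1 0.4742 (47.42%), PC2 0.3196 (31.96%), PC3 0.2062 (20.62%);  cumulative: 0.4742, 0.7938, 1


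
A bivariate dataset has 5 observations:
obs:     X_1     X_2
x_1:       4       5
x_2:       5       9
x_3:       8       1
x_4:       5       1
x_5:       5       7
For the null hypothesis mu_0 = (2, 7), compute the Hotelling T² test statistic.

Step 1 — sample mean vector:
  mean(X_1) = (4 + 5 + 8 + 5 + 5) / 5 = 27/5 = 5.4
  mean(X_2) = (5 + 9 + 1 + 1 + 7) / 5 = 23/5 = 4.6
  x̄ = (5.4, 4.6),  deviation x̄ - mu_0 = (5.4, 4.6) - (2, 7) = (3.4, -2.4).

Step 2 — sample covariance matrix, S[i,j] = (1/(n-1)) · Σ_k (x_{k,i} - mean_i) · (x_{k,j} - mean_j), divisor n-1 = 4:
  S[X_1,X_1] = ((-1.4)·(-1.4) + (-0.4)·(-0.4) + (2.6)·(2.6) + (-0.4)·(-0.4) + (-0.4)·(-0.4)) / 4 = 9.2/4 = 2.3
  S[X_1,X_2] = ((-1.4)·(0.4) + (-0.4)·(4.4) + (2.6)·(-3.6) + (-0.4)·(-3.6) + (-0.4)·(2.4)) / 4 = -11.2/4 = -2.8
  S[X_2,X_2] = ((0.4)·(0.4) + (4.4)·(4.4) + (-3.6)·(-3.6) + (-3.6)·(-3.6) + (2.4)·(2.4)) / 4 = 51.2/4 = 12.8
  S = [[2.3, -2.8],
 [-2.8, 12.8]].

Step 3 — invert S. det(S) = 2.3·12.8 - (-2.8)² = 21.6.
  S^{-1} = (1/det) · [[d, -b], [-b, a]] = [[0.5926, 0.1296],
 [0.1296, 0.1065]].

Step 4 — quadratic form (x̄ - mu_0)^T · S^{-1} · (x̄ - mu_0):
  S^{-1} · (x̄ - mu_0) = (1.7037, 0.1852),
  (x̄ - mu_0)^T · [...] = (3.4)·(1.7037) + (-2.4)·(0.1852) = 5.3481.

Step 5 — scale by n: T² = 5 · 5.3481 = 26.7407.

T² ≈ 26.7407


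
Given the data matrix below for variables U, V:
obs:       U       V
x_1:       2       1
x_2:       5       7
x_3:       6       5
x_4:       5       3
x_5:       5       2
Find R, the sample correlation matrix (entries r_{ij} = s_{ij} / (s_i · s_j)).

Step 1 — column means:
  mean(U) = (2 + 5 + 6 + 5 + 5) / 5 = 23/5 = 4.6
  mean(V) = (1 + 7 + 5 + 3 + 2) / 5 = 18/5 = 3.6

Step 2 — sample variances and covariances s[i,j] = (1/(n-1)) · Σ_k (x_{k,i} - mean_i) · (x_{k,j} - mean_j), with n-1 = 4:
  s[U,U] = ((-2.6)·(-2.6) + (0.4)·(0.4) + (1.4)·(1.4) + (0.4)·(0.4) + (0.4)·(0.4)) / 4 = 9.2/4 = 2.3
  s[U,V] = ((-2.6)·(-2.6) + (0.4)·(3.4) + (1.4)·(1.4) + (0.4)·(-0.6) + (0.4)·(-1.6)) / 4 = 9.2/4 = 2.3
  s[V,V] = ((-2.6)·(-2.6) + (3.4)·(3.4) + (1.4)·(1.4) + (-0.6)·(-0.6) + (-1.6)·(-1.6)) / 4 = 23.2/4 = 5.8
  Sample standard deviations s_i = √(s[i,i]):
  s(U) = √(2.3) = 1.5166
  s(V) = √(5.8) = 2.4083

Step 3 — r_{ij} = s_{ij} / (s_i · s_j):
  r[U,U] = 1 (diagonal).
  r[U,V] = 2.3 / (1.5166 · 2.4083) = 2.3 / 3.6524 = 0.6297
  r[V,V] = 1 (diagonal).

R is symmetric with unit diagonal. Assembling:

R = [[1, 0.6297],
 [0.6297, 1]]


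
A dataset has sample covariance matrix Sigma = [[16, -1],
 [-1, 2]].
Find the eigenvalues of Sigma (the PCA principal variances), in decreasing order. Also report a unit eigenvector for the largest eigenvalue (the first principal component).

Step 1 — characteristic polynomial of 2×2 Sigma:
  det(Sigma - λI) = λ² - trace · λ + det = 0.
  trace = 16 + 2 = 18, det = 16·2 - (-1)² = 31.
Step 2 — discriminant:
  Δ = trace² - 4·det = 324 - 124 = 200.
Step 3 — eigenvalues:
  λ = (trace ± √Δ)/2 = (18 ± 14.1421)/2,
  λ_1 = 16.0711,  λ_2 = 1.9289.

Step 4 — unit eigenvector for λ_1: solve (Sigma - λ_1 I)v = 0. First row:
  (16 - 16.0711)·v_x + (-1)·v_y = 0, i.e. (-0.0711)·v_x + (-1)·v_y = 0,
  so v ∝ (b, λ_1 - a) = (-1, 0.0711); multiply by -1 so the first entry is positive: u = (1, -0.0711).
  ||u|| = √((1)² + (-0.0711)²) = √(1.0051) ≈ 1.0025,
  v_1 = u/||u|| ≈ (0.9975, -0.0709) (||v_1|| = 1).

λ_1 = 16.0711,  λ_2 = 1.9289;  v_1 ≈ (0.9975, -0.0709)


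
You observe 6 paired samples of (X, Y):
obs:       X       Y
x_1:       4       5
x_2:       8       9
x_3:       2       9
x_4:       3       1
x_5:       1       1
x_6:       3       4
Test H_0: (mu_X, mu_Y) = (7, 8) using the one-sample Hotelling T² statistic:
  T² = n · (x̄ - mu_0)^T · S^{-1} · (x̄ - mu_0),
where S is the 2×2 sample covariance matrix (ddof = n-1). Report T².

Step 1 — sample mean vector:
  mean(X) = (4 + 8 + 2 + 3 + 1 + 3) / 6 = 21/6 = 3.5
  mean(Y) = (5 + 9 + 9 + 1 + 1 + 4) / 6 = 29/6 = 4.8333
  x̄ = (3.5, 4.8333),  deviation x̄ - mu_0 = (3.5, 4.8333) - (7, 8) = (-3.5, -3.1667).

Step 2 — sample covariance matrix, S[i,j] = (1/(n-1)) · Σ_k (x_{k,i} - mean_i) · (x_{k,j} - mean_j), divisor n-1 = 5:
  S[X,X] = ((0.5)·(0.5) + (4.5)·(4.5) + (-1.5)·(-1.5) + (-0.5)·(-0.5) + (-2.5)·(-2.5) + (-0.5)·(-0.5)) / 5 = 29.5/5 = 5.9
  S[X,Y] = ((0.5)·(0.1667) + (4.5)·(4.1667) + (-1.5)·(4.1667) + (-0.5)·(-3.8333) + (-2.5)·(-3.8333) + (-0.5)·(-0.8333)) / 5 = 24.5/5 = 4.9
  S[Y,Y] = ((0.1667)·(0.1667) + (4.1667)·(4.1667) + (4.1667)·(4.1667) + (-3.8333)·(-3.8333) + (-3.8333)·(-3.8333) + (-0.8333)·(-0.8333)) / 5 = 64.8333/5 = 12.9667
  S = [[5.9, 4.9],
 [4.9, 12.9667]].

Step 3 — invert S. det(S) = 5.9·12.9667 - (4.9)² = 52.4933.
  S^{-1} = (1/det) · [[d, -b], [-b, a]] = [[0.247, -0.0933],
 [-0.0933, 0.1124]].

Step 4 — quadratic form (x̄ - mu_0)^T · S^{-1} · (x̄ - mu_0):
  S^{-1} · (x̄ - mu_0) = (-0.569, -0.0292),
  (x̄ - mu_0)^T · [...] = (-3.5)·(-0.569) + (-3.1667)·(-0.0292) = 2.0839.

Step 5 — scale by n: T² = 6 · 2.0839 = 12.5032.

T² ≈ 12.5032


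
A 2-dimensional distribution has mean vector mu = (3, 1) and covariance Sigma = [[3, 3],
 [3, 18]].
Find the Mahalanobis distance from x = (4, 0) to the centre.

Step 1 — centre the observation: (x - mu) = (1, -1).

Step 2 — invert Sigma. det(Sigma) = 3·18 - (3)² = 45.
  Sigma^{-1} = (1/det) · [[d, -b], [-b, a]] = [[0.4, -0.0667],
 [-0.0667, 0.0667]].

Step 3 — form the quadratic (x - mu)^T · Sigma^{-1} · (x - mu):
  Sigma^{-1} · (x - mu) = (0.4667, -0.1333).
  (x - mu)^T · [Sigma^{-1} · (x - mu)] = (1)·(0.4667) + (-1)·(-0.1333) = 0.6.

Step 4 — take square root: d = √(0.6) ≈ 0.7746.

d(x, mu) = √(0.6) ≈ 0.7746


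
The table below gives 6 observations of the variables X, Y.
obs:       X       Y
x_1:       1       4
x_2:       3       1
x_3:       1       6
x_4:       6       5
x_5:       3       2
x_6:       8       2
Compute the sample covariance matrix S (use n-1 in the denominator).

Step 1 — column means:
  mean(X) = (1 + 3 + 1 + 6 + 3 + 8) / 6 = 22/6 = 3.6667
  mean(Y) = (4 + 1 + 6 + 5 + 2 + 2) / 6 = 20/6 = 3.3333

Step 2 — sample covariance S[i,j] = (1/(n-1)) · Σ_k (x_{k,i} - mean_i) · (x_{k,j} - mean_j), with n-1 = 5.
  S[X,X] = ((-2.6667)·(-2.6667) + (-0.6667)·(-0.6667) + (-2.6667)·(-2.6667) + (2.3333)·(2.3333) + (-0.6667)·(-0.6667) + (4.3333)·(4.3333)) / 5 = 39.3333/5 = 7.8667
  S[X,Y] = ((-2.6667)·(0.6667) + (-0.6667)·(-2.3333) + (-2.6667)·(2.6667) + (2.3333)·(1.6667) + (-0.6667)·(-1.3333) + (4.3333)·(-1.3333)) / 5 = -8.3333/5 = -1.6667
  S[Y,Y] = ((0.6667)·(0.6667) + (-2.3333)·(-2.3333) + (2.6667)·(2.6667) + (1.6667)·(1.6667) + (-1.3333)·(-1.3333) + (-1.3333)·(-1.3333)) / 5 = 19.3333/5 = 3.8667

S is symmetric (S[j,i] = S[i,j]). Assembling:

S = [[7.8667, -1.6667],
 [-1.6667, 3.8667]]


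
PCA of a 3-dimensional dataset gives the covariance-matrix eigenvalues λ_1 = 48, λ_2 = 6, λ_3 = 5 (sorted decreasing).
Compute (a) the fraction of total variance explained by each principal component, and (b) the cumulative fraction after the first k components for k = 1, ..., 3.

Step 1 — total variance = trace(Sigma) = Σ λ_i = 48 + 6 + 5 = 59.

Step 2 — fraction explained by component i = λ_i / Σ λ:
  PC1: 48/59 = 0.8136
  PC2: 6/59 = 0.1017
  PC3: 5/59 = 0.0847

Step 3 — cumulative fraction after k components = (λ_1 + ... + λ_k) / Σ λ:
  k = 1: 48/59 = 0.8136
  k = 2: (48 + 6)/59 = 54/59 = 0.9153
  k = 3: (48 + 6 + 5)/59 = 59/59 = 1

Summary (fraction, with percent):

explained: PC1 0.8136 (81.36%), PC2 0.1017 (10.17%), PC3 0.0847 (8.47%);  cumulative: 0.8136, 0.9153, 1


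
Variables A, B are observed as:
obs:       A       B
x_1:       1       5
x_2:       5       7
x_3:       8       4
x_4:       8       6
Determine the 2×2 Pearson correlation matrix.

Step 1 — column means:
  mean(A) = (1 + 5 + 8 + 8) / 4 = 22/4 = 5.5
  mean(B) = (5 + 7 + 4 + 6) / 4 = 22/4 = 5.5

Step 2 — sample variances and covariances s[i,j] = (1/(n-1)) · Σ_k (x_{k,i} - mean_i) · (x_{k,j} - mean_j), with n-1 = 3:
  s[A,A] = ((-4.5)·(-4.5) + (-0.5)·(-0.5) + (2.5)·(2.5) + (2.5)·(2.5)) / 3 = 33/3 = 11
  s[A,B] = ((-4.5)·(-0.5) + (-0.5)·(1.5) + (2.5)·(-1.5) + (2.5)·(0.5)) / 3 = -1/3 = -0.3333
  s[B,B] = ((-0.5)·(-0.5) + (1.5)·(1.5) + (-1.5)·(-1.5) + (0.5)·(0.5)) / 3 = 5/3 = 1.6667
  Sample standard deviations s_i = √(s[i,i]):
  s(A) = √(11) = 3.3166
  s(B) = √(1.6667) = 1.291

Step 3 — r_{ij} = s_{ij} / (s_i · s_j):
  r[A,A] = 1 (diagonal).
  r[A,B] = -0.3333 / (3.3166 · 1.291) = -0.3333 / 4.2817 = -0.0778
  r[B,B] = 1 (diagonal).

R is symmetric with unit diagonal. Assembling:

R = [[1, -0.0778],
 [-0.0778, 1]]


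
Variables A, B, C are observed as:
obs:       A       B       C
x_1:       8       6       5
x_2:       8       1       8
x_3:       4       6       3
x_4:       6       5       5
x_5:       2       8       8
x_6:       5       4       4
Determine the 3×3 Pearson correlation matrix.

Step 1 — column means:
  mean(A) = (8 + 8 + 4 + 6 + 2 + 5) / 6 = 33/6 = 5.5
  mean(B) = (6 + 1 + 6 + 5 + 8 + 4) / 6 = 30/6 = 5
  mean(C) = (5 + 8 + 3 + 5 + 8 + 4) / 6 = 33/6 = 5.5

Step 2 — sample variances and covariances s[i,j] = (1/(n-1)) · Σ_k (x_{k,i} - mean_i) · (x_{k,j} - mean_j), with n-1 = 5:
  s[A,A] = ((2.5)·(2.5) + (2.5)·(2.5) + (-1.5)·(-1.5) + (0.5)·(0.5) + (-3.5)·(-3.5) + (-0.5)·(-0.5)) / 5 = 27.5/5 = 5.5
  s[A,B] = ((2.5)·(1) + (2.5)·(-4) + (-1.5)·(1) + (0.5)·(0) + (-3.5)·(3) + (-0.5)·(-1)) / 5 = -19/5 = -3.8
  s[A,C] = ((2.5)·(-0.5) + (2.5)·(2.5) + (-1.5)·(-2.5) + (0.5)·(-0.5) + (-3.5)·(2.5) + (-0.5)·(-1.5)) / 5 = 0.5/5 = 0.1
  s[B,B] = ((1)·(1) + (-4)·(-4) + (1)·(1) + (0)·(0) + (3)·(3) + (-1)·(-1)) / 5 = 28/5 = 5.6
  s[B,C] = ((1)·(-0.5) + (-4)·(2.5) + (1)·(-2.5) + (0)·(-0.5) + (3)·(2.5) + (-1)·(-1.5)) / 5 = -4/5 = -0.8
  s[C,C] = ((-0.5)·(-0.5) + (2.5)·(2.5) + (-2.5)·(-2.5) + (-0.5)·(-0.5) + (2.5)·(2.5) + (-1.5)·(-1.5)) / 5 = 21.5/5 = 4.3
  Sample standard deviations s_i = √(s[i,i]):
  s(A) = √(5.5) = 2.3452
  s(B) = √(5.6) = 2.3664
  s(C) = √(4.3) = 2.0736

Step 3 — r_{ij} = s_{ij} / (s_i · s_j):
  r[A,A] = 1 (diagonal).
  r[A,B] = -3.8 / (2.3452 · 2.3664) = -3.8 / 5.5498 = -0.6847
  r[A,C] = 0.1 / (2.3452 · 2.0736) = 0.1 / 4.8631 = 0.0206
  r[B,B] = 1 (diagonal).
  r[B,C] = -0.8 / (2.3664 · 2.0736) = -0.8 / 4.9071 = -0.163
  r[C,C] = 1 (diagonal).

R is symmetric with unit diagonal. Assembling:

R = [[1, -0.6847, 0.0206],
 [-0.6847, 1, -0.163],
 [0.0206, -0.163, 1]]


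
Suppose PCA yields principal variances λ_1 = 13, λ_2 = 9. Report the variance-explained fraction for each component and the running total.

Step 1 — total variance = trace(Sigma) = Σ λ_i = 13 + 9 = 22.

Step 2 — fraction explained by component i = λ_i / Σ λ:
  PC1: 13/22 = 0.5909
  PC2: 9/22 = 0.4091

Step 3 — cumulative fraction after k components = (λ_1 + ... + λ_k) / Σ λ:
  k = 1: 13/22 = 0.5909
  k = 2: (13 + 9)/22 = 22/22 = 1

Summary (fraction, with percent):

explained: PC1 0.5909 (59.09%), PC2 0.4091 (40.91%);  cumulative: 0.5909, 1


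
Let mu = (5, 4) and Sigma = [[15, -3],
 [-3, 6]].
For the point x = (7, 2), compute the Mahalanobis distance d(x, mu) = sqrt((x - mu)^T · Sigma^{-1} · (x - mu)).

Step 1 — centre the observation: (x - mu) = (2, -2).

Step 2 — invert Sigma. det(Sigma) = 15·6 - (-3)² = 81.
  Sigma^{-1} = (1/det) · [[d, -b], [-b, a]] = [[0.0741, 0.037],
 [0.037, 0.1852]].

Step 3 — form the quadratic (x - mu)^T · Sigma^{-1} · (x - mu):
  Sigma^{-1} · (x - mu) = (0.0741, -0.2963).
  (x - mu)^T · [Sigma^{-1} · (x - mu)] = (2)·(0.0741) + (-2)·(-0.2963) = 0.7407.

Step 4 — take square root: d = √(0.7407) ≈ 0.8607.

d(x, mu) = √(0.7407) ≈ 0.8607


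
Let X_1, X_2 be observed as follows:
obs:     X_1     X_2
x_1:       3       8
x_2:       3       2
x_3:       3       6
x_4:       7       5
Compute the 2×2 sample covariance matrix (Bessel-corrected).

Step 1 — column means:
  mean(X_1) = (3 + 3 + 3 + 7) / 4 = 16/4 = 4
  mean(X_2) = (8 + 2 + 6 + 5) / 4 = 21/4 = 5.25

Step 2 — sample covariance S[i,j] = (1/(n-1)) · Σ_k (x_{k,i} - mean_i) · (x_{k,j} - mean_j), with n-1 = 3.
  S[X_1,X_1] = ((-1)·(-1) + (-1)·(-1) + (-1)·(-1) + (3)·(3)) / 3 = 12/3 = 4
  S[X_1,X_2] = ((-1)·(2.75) + (-1)·(-3.25) + (-1)·(0.75) + (3)·(-0.25)) / 3 = -1/3 = -0.3333
  S[X_2,X_2] = ((2.75)·(2.75) + (-3.25)·(-3.25) + (0.75)·(0.75) + (-0.25)·(-0.25)) / 3 = 18.75/3 = 6.25

S is symmetric (S[j,i] = S[i,j]). Assembling:

S = [[4, -0.3333],
 [-0.3333, 6.25]]


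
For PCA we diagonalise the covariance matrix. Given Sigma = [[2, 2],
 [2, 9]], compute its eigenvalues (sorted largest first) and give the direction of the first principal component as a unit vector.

Step 1 — characteristic polynomial of 2×2 Sigma:
  det(Sigma - λI) = λ² - trace · λ + det = 0.
  trace = 2 + 9 = 11, det = 2·9 - (2)² = 14.
Step 2 — discriminant:
  Δ = trace² - 4·det = 121 - 56 = 65.
Step 3 — eigenvalues:
  λ = (trace ± √Δ)/2 = (11 ± 8.0623)/2,
  λ_1 = 9.5311,  λ_2 = 1.4689.

Step 4 — unit eigenvector for λ_1: solve (Sigma - λ_1 I)v = 0. First row:
  (2 - 9.5311)·v_x + (2)·v_y = 0, i.e. (-7.5311)·v_x + (2)·v_y = 0,
  so v ∝ (b, λ_1 - a) = (2, 7.5311) = u.
  ||u|| = √((2)² + (7.5311)²) = √(60.7179) ≈ 7.7922,
  v_1 = u/||u|| ≈ (0.2567, 0.9665) (||v_1|| = 1).

λ_1 = 9.5311,  λ_2 = 1.4689;  v_1 ≈ (0.2567, 0.9665)


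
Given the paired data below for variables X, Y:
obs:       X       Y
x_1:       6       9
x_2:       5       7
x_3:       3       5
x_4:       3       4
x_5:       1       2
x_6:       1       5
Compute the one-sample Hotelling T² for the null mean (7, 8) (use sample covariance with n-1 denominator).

Step 1 — sample mean vector:
  mean(X) = (6 + 5 + 3 + 3 + 1 + 1) / 6 = 19/6 = 3.1667
  mean(Y) = (9 + 7 + 5 + 4 + 2 + 5) / 6 = 32/6 = 5.3333
  x̄ = (3.1667, 5.3333),  deviation x̄ - mu_0 = (3.1667, 5.3333) - (7, 8) = (-3.8333, -2.6667).

Step 2 — sample covariance matrix, S[i,j] = (1/(n-1)) · Σ_k (x_{k,i} - mean_i) · (x_{k,j} - mean_j), divisor n-1 = 5:
  S[X,X] = ((2.8333)·(2.8333) + (1.8333)·(1.8333) + (-0.1667)·(-0.1667) + (-0.1667)·(-0.1667) + (-2.1667)·(-2.1667) + (-2.1667)·(-2.1667)) / 5 = 20.8333/5 = 4.1667
  S[X,Y] = ((2.8333)·(3.6667) + (1.8333)·(1.6667) + (-0.1667)·(-0.3333) + (-0.1667)·(-1.3333) + (-2.1667)·(-3.3333) + (-2.1667)·(-0.3333)) / 5 = 21.6667/5 = 4.3333
  S[Y,Y] = ((3.6667)·(3.6667) + (1.6667)·(1.6667) + (-0.3333)·(-0.3333) + (-1.3333)·(-1.3333) + (-3.3333)·(-3.3333) + (-0.3333)·(-0.3333)) / 5 = 29.3333/5 = 5.8667
  S = [[4.1667, 4.3333],
 [4.3333, 5.8667]].

Step 3 — invert S. det(S) = 4.1667·5.8667 - (4.3333)² = 5.6667.
  S^{-1} = (1/det) · [[d, -b], [-b, a]] = [[1.0353, -0.7647],
 [-0.7647, 0.7353]].

Step 4 — quadratic form (x̄ - mu_0)^T · S^{-1} · (x̄ - mu_0):
  S^{-1} · (x̄ - mu_0) = (-1.9294, 0.9706),
  (x̄ - mu_0)^T · [...] = (-3.8333)·(-1.9294) + (-2.6667)·(0.9706) = 4.8078.

Step 5 — scale by n: T² = 6 · 4.8078 = 28.8471.

T² ≈ 28.8471


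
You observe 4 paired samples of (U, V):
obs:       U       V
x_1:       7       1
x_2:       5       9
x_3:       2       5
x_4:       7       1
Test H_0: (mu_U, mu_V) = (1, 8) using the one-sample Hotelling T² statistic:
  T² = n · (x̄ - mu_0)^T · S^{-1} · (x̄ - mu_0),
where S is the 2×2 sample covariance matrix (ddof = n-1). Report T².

Step 1 — sample mean vector:
  mean(U) = (7 + 5 + 2 + 7) / 4 = 21/4 = 5.25
  mean(V) = (1 + 9 + 5 + 1) / 4 = 16/4 = 4
  x̄ = (5.25, 4),  deviation x̄ - mu_0 = (5.25, 4) - (1, 8) = (4.25, -4).

Step 2 — sample covariance matrix, S[i,j] = (1/(n-1)) · Σ_k (x_{k,i} - mean_i) · (x_{k,j} - mean_j), divisor n-1 = 3:
  S[U,U] = ((1.75)·(1.75) + (-0.25)·(-0.25) + (-3.25)·(-3.25) + (1.75)·(1.75)) / 3 = 16.75/3 = 5.5833
  S[U,V] = ((1.75)·(-3) + (-0.25)·(5) + (-3.25)·(1) + (1.75)·(-3)) / 3 = -15/3 = -5
  S[V,V] = ((-3)·(-3) + (5)·(5) + (1)·(1) + (-3)·(-3)) / 3 = 44/3 = 14.6667
  S = [[5.5833, -5],
 [-5, 14.6667]].

Step 3 — invert S. det(S) = 5.5833·14.6667 - (-5)² = 56.8889.
  S^{-1} = (1/det) · [[d, -b], [-b, a]] = [[0.2578, 0.0879],
 [0.0879, 0.0981]].

Step 4 — quadratic form (x̄ - mu_0)^T · S^{-1} · (x̄ - mu_0):
  S^{-1} · (x̄ - mu_0) = (0.7441, -0.019),
  (x̄ - mu_0)^T · [...] = (4.25)·(0.7441) + (-4)·(-0.019) = 3.2388.

Step 5 — scale by n: T² = 4 · 3.2388 = 12.9551.

T² ≈ 12.9551


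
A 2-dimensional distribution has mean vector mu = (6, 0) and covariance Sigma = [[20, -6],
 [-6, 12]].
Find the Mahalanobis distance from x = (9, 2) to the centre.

Step 1 — centre the observation: (x - mu) = (3, 2).

Step 2 — invert Sigma. det(Sigma) = 20·12 - (-6)² = 204.
  Sigma^{-1} = (1/det) · [[d, -b], [-b, a]] = [[0.0588, 0.0294],
 [0.0294, 0.098]].

Step 3 — form the quadratic (x - mu)^T · Sigma^{-1} · (x - mu):
  Sigma^{-1} · (x - mu) = (0.2353, 0.2843).
  (x - mu)^T · [Sigma^{-1} · (x - mu)] = (3)·(0.2353) + (2)·(0.2843) = 1.2745.

Step 4 — take square root: d = √(1.2745) ≈ 1.1289.

d(x, mu) = √(1.2745) ≈ 1.1289


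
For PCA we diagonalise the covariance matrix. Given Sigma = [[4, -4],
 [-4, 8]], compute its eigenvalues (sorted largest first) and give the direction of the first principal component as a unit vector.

Step 1 — characteristic polynomial of 2×2 Sigma:
  det(Sigma - λI) = λ² - trace · λ + det = 0.
  trace = 4 + 8 = 12, det = 4·8 - (-4)² = 16.
Step 2 — discriminant:
  Δ = trace² - 4·det = 144 - 64 = 80.
Step 3 — eigenvalues:
  λ = (trace ± √Δ)/2 = (12 ± 8.9443)/2,
  λ_1 = 10.4721,  λ_2 = 1.5279.

Step 4 — unit eigenvector for λ_1: solve (Sigma - λ_1 I)v = 0. First row:
  (4 - 10.4721)·v_x + (-4)·v_y = 0, i.e. (-6.4721)·v_x + (-4)·v_y = 0,
  so v ∝ (b, λ_1 - a) = (-4, 6.4721); multiply by -1 so the first entry is positive: u = (4, -6.4721).
  ||u|| = √((4)² + (-6.4721)²) = √(57.8885) ≈ 7.6085,
  v_1 = u/||u|| ≈ (0.5257, -0.8507) (||v_1|| = 1).

λ_1 = 10.4721,  λ_2 = 1.5279;  v_1 ≈ (0.5257, -0.8507)


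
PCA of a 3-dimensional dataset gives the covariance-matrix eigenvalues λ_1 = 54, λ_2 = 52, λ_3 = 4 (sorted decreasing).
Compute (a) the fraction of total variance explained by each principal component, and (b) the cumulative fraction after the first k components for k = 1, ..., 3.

Step 1 — total variance = trace(Sigma) = Σ λ_i = 54 + 52 + 4 = 110.

Step 2 — fraction explained by component i = λ_i / Σ λ:
  PC1: 54/110 = 0.4909
  PC2: 52/110 = 0.4727
  PC3: 4/110 = 0.0364

Step 3 — cumulative fraction after k components = (λ_1 + ... + λ_k) / Σ λ:
  k = 1: 54/110 = 0.4909
  k = 2: (54 + 52)/110 = 106/110 = 0.9636
  k = 3: (54 + 52 + 4)/110 = 110/110 = 1

Summary (fraction, with percent):

explained: PC1 0.4909 (49.09%), PC2 0.4727 (47.27%), PC3 0.0364 (3.64%);  cumulative: 0.4909, 0.9636, 1


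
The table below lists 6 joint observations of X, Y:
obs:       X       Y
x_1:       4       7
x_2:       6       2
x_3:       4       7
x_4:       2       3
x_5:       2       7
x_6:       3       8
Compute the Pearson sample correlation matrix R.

Step 1 — column means:
  mean(X) = (4 + 6 + 4 + 2 + 2 + 3) / 6 = 21/6 = 3.5
  mean(Y) = (7 + 2 + 7 + 3 + 7 + 8) / 6 = 34/6 = 5.6667

Step 2 — sample variances and covariances s[i,j] = (1/(n-1)) · Σ_k (x_{k,i} - mean_i) · (x_{k,j} - mean_j), with n-1 = 5:
  s[X,X] = ((0.5)·(0.5) + (2.5)·(2.5) + (0.5)·(0.5) + (-1.5)·(-1.5) + (-1.5)·(-1.5) + (-0.5)·(-0.5)) / 5 = 11.5/5 = 2.3
  s[X,Y] = ((0.5)·(1.3333) + (2.5)·(-3.6667) + (0.5)·(1.3333) + (-1.5)·(-2.6667) + (-1.5)·(1.3333) + (-0.5)·(2.3333)) / 5 = -7/5 = -1.4
  s[Y,Y] = ((1.3333)·(1.3333) + (-3.6667)·(-3.6667) + (1.3333)·(1.3333) + (-2.6667)·(-2.6667) + (1.3333)·(1.3333) + (2.3333)·(2.3333)) / 5 = 31.3333/5 = 6.2667
  Sample standard deviations s_i = √(s[i,i]):
  s(X) = √(2.3) = 1.5166
  s(Y) = √(6.2667) = 2.5033

Step 3 — r_{ij} = s_{ij} / (s_i · s_j):
  r[X,X] = 1 (diagonal).
  r[X,Y] = -1.4 / (1.5166 · 2.5033) = -1.4 / 3.7965 = -0.3688
  r[Y,Y] = 1 (diagonal).

R is symmetric with unit diagonal. Assembling:

R = [[1, -0.3688],
 [-0.3688, 1]]


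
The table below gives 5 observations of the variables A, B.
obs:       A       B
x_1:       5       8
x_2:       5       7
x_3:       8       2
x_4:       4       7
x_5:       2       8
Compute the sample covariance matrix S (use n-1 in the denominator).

Step 1 — column means:
  mean(A) = (5 + 5 + 8 + 4 + 2) / 5 = 24/5 = 4.8
  mean(B) = (8 + 7 + 2 + 7 + 8) / 5 = 32/5 = 6.4

Step 2 — sample covariance S[i,j] = (1/(n-1)) · Σ_k (x_{k,i} - mean_i) · (x_{k,j} - mean_j), with n-1 = 4.
  S[A,A] = ((0.2)·(0.2) + (0.2)·(0.2) + (3.2)·(3.2) + (-0.8)·(-0.8) + (-2.8)·(-2.8)) / 4 = 18.8/4 = 4.7
  S[A,B] = ((0.2)·(1.6) + (0.2)·(0.6) + (3.2)·(-4.4) + (-0.8)·(0.6) + (-2.8)·(1.6)) / 4 = -18.6/4 = -4.65
  S[B,B] = ((1.6)·(1.6) + (0.6)·(0.6) + (-4.4)·(-4.4) + (0.6)·(0.6) + (1.6)·(1.6)) / 4 = 25.2/4 = 6.3

S is symmetric (S[j,i] = S[i,j]). Assembling:

S = [[4.7, -4.65],
 [-4.65, 6.3]]


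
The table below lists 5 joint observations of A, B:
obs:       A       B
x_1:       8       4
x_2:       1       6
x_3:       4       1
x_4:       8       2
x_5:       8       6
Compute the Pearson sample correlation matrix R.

Step 1 — column means:
  mean(A) = (8 + 1 + 4 + 8 + 8) / 5 = 29/5 = 5.8
  mean(B) = (4 + 6 + 1 + 2 + 6) / 5 = 19/5 = 3.8

Step 2 — sample variances and covariances s[i,j] = (1/(n-1)) · Σ_k (x_{k,i} - mean_i) · (x_{k,j} - mean_j), with n-1 = 4:
  s[A,A] = ((2.2)·(2.2) + (-4.8)·(-4.8) + (-1.8)·(-1.8) + (2.2)·(2.2) + (2.2)·(2.2)) / 4 = 40.8/4 = 10.2
  s[A,B] = ((2.2)·(0.2) + (-4.8)·(2.2) + (-1.8)·(-2.8) + (2.2)·(-1.8) + (2.2)·(2.2)) / 4 = -4.2/4 = -1.05
  s[B,B] = ((0.2)·(0.2) + (2.2)·(2.2) + (-2.8)·(-2.8) + (-1.8)·(-1.8) + (2.2)·(2.2)) / 4 = 20.8/4 = 5.2
  Sample standard deviations s_i = √(s[i,i]):
  s(A) = √(10.2) = 3.1937
  s(B) = √(5.2) = 2.2804

Step 3 — r_{ij} = s_{ij} / (s_i · s_j):
  r[A,A] = 1 (diagonal).
  r[A,B] = -1.05 / (3.1937 · 2.2804) = -1.05 / 7.2829 = -0.1442
  r[B,B] = 1 (diagonal).

R is symmetric with unit diagonal. Assembling:

R = [[1, -0.1442],
 [-0.1442, 1]]


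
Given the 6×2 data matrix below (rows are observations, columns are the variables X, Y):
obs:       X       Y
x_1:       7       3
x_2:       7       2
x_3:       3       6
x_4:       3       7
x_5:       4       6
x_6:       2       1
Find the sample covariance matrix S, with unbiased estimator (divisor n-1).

Step 1 — column means:
  mean(X) = (7 + 7 + 3 + 3 + 4 + 2) / 6 = 26/6 = 4.3333
  mean(Y) = (3 + 2 + 6 + 7 + 6 + 1) / 6 = 25/6 = 4.1667

Step 2 — sample covariance S[i,j] = (1/(n-1)) · Σ_k (x_{k,i} - mean_i) · (x_{k,j} - mean_j), with n-1 = 5.
  S[X,X] = ((2.6667)·(2.6667) + (2.6667)·(2.6667) + (-1.3333)·(-1.3333) + (-1.3333)·(-1.3333) + (-0.3333)·(-0.3333) + (-2.3333)·(-2.3333)) / 5 = 23.3333/5 = 4.6667
  S[X,Y] = ((2.6667)·(-1.1667) + (2.6667)·(-2.1667) + (-1.3333)·(1.8333) + (-1.3333)·(2.8333) + (-0.3333)·(1.8333) + (-2.3333)·(-3.1667)) / 5 = -8.3333/5 = -1.6667
  S[Y,Y] = ((-1.1667)·(-1.1667) + (-2.1667)·(-2.1667) + (1.8333)·(1.8333) + (2.8333)·(2.8333) + (1.8333)·(1.8333) + (-3.1667)·(-3.1667)) / 5 = 30.8333/5 = 6.1667

S is symmetric (S[j,i] = S[i,j]). Assembling:

S = [[4.6667, -1.6667],
 [-1.6667, 6.1667]]


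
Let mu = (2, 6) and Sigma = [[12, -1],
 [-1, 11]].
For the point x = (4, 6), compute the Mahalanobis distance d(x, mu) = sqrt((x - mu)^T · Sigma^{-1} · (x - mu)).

Step 1 — centre the observation: (x - mu) = (2, 0).

Step 2 — invert Sigma. det(Sigma) = 12·11 - (-1)² = 131.
  Sigma^{-1} = (1/det) · [[d, -b], [-b, a]] = [[0.084, 0.0076],
 [0.0076, 0.0916]].

Step 3 — form the quadratic (x - mu)^T · Sigma^{-1} · (x - mu):
  Sigma^{-1} · (x - mu) = (0.1679, 0.0153).
  (x - mu)^T · [Sigma^{-1} · (x - mu)] = (2)·(0.1679) + (0)·(0.0153) = 0.3359.

Step 4 — take square root: d = √(0.3359) ≈ 0.5795.

d(x, mu) = √(0.3359) ≈ 0.5795


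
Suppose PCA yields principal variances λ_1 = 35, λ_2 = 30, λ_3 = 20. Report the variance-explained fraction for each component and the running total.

Step 1 — total variance = trace(Sigma) = Σ λ_i = 35 + 30 + 20 = 85.

Step 2 — fraction explained by component i = λ_i / Σ λ:
  PC1: 35/85 = 0.4118
  PC2: 30/85 = 0.3529
  PC3: 20/85 = 0.2353

Step 3 — cumulative fraction after k components = (λ_1 + ... + λ_k) / Σ λ:
  k = 1: 35/85 = 0.4118
  k = 2: (35 + 30)/85 = 65/85 = 0.7647
  k = 3: (35 + 30 + 20)/85 = 85/85 = 1

Summary (fraction, with percent):

explained: PC1 0.4118 (41.18%), PC2 0.3529 (35.29%), PC3 0.2353 (23.53%);  cumulative: 0.4118, 0.7647, 1


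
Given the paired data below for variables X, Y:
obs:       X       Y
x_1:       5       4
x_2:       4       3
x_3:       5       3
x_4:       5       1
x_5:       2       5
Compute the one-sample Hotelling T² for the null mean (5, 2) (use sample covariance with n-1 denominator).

Step 1 — sample mean vector:
  mean(X) = (5 + 4 + 5 + 5 + 2) / 5 = 21/5 = 4.2
  mean(Y) = (4 + 3 + 3 + 1 + 5) / 5 = 16/5 = 3.2
  x̄ = (4.2, 3.2),  deviation x̄ - mu_0 = (4.2, 3.2) - (5, 2) = (-0.8, 1.2).

Step 2 — sample covariance matrix, S[i,j] = (1/(n-1)) · Σ_k (x_{k,i} - mean_i) · (x_{k,j} - mean_j), divisor n-1 = 4:
  S[X,X] = ((0.8)·(0.8) + (-0.2)·(-0.2) + (0.8)·(0.8) + (0.8)·(0.8) + (-2.2)·(-2.2)) / 4 = 6.8/4 = 1.7
  S[X,Y] = ((0.8)·(0.8) + (-0.2)·(-0.2) + (0.8)·(-0.2) + (0.8)·(-2.2) + (-2.2)·(1.8)) / 4 = -5.2/4 = -1.3
  S[Y,Y] = ((0.8)·(0.8) + (-0.2)·(-0.2) + (-0.2)·(-0.2) + (-2.2)·(-2.2) + (1.8)·(1.8)) / 4 = 8.8/4 = 2.2
  S = [[1.7, -1.3],
 [-1.3, 2.2]].

Step 3 — invert S. det(S) = 1.7·2.2 - (-1.3)² = 2.05.
  S^{-1} = (1/det) · [[d, -b], [-b, a]] = [[1.0732, 0.6341],
 [0.6341, 0.8293]].

Step 4 — quadratic form (x̄ - mu_0)^T · S^{-1} · (x̄ - mu_0):
  S^{-1} · (x̄ - mu_0) = (-0.0976, 0.4878),
  (x̄ - mu_0)^T · [...] = (-0.8)·(-0.0976) + (1.2)·(0.4878) = 0.6634.

Step 5 — scale by n: T² = 5 · 0.6634 = 3.3171.

T² ≈ 3.3171


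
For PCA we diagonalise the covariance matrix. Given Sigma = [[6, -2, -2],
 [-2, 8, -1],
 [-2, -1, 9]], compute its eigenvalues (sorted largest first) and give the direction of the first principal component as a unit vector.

Step 1 — characteristic polynomial p(λ) = det(λI - Sigma) = λ³ - tr·λ² + c_1·λ - det, where tr = trace, c_1 = sum of the principal 2×2 minors, det = det(Sigma):
  tr = 6 + 8 + 9 = 23,
  c_1 = (6·8 - (-2)²) + (6·9 - (-2)²) + (8·9 - (-1)²) = 44 + 50 + 71 = 165,
  det = 6·(8·9 - (-1)²) - (-2)·((-2)·9 - (-1)·(-2)) + (-2)·((-2)·(-1) - 8·(-2)) = 6·(71) - (-2)·(-20) + (-2)·(18) = 350.
  So p(λ) = λ³ - 23λ² + 165λ - 350.
Step 2 — look for an integer root (rational root theorem: any rational root is an integer divisor of 350). Testing λ = 10:
  p(10) = 1000 - 2300 + 1650 - 350 = 0  ✓
  Dividing out (λ - 10): p(λ) = (λ - 10)(λ² - 13λ + 35).
Step 3 — remaining eigenvalues from the quadratic λ² - 13λ + 35 = 0:
  Δ = 13² - 4·35 = 169 - 140 = 29,  λ = (13 ± √29)/2 = (13 ± 5.3852)/2 ≈ 9.1926 or 3.8074.
  Sorted: λ_1 = 10,  λ_2 = 9.1926,  λ_3 = 3.8074  (check: sum = 23 = tr ✓).

Step 4 — unit eigenvector for λ_1 = 10: v spans the null space of (Sigma - λ_1 I), whose rows are
  r_1 = (-4, -2, -2),  r_2 = (-2, -2, -1),  r_3 = (-2, -1, -1).
  v is orthogonal to every row, so take v ∝ r_1 × r_2 = ((-2)·(-1) - (-2)·(-2), (-2)·(-2) - (-4)·(-1), (-4)·(-2) - (-2)·(-2)) = (-2, 0, 4).
  Rescale (divide by 2; multiply by -1 so the first nonzero entry is positive): u = (1, 0, -2).
  ||u|| = √((1)² + (0)² + (-2)²) = √(5) ≈ 2.2361,  v_1 = u/||u|| ≈ (0.4472, 0, -0.8944) (||v_1|| = 1).

λ_1 = 10,  λ_2 = 9.1926,  λ_3 = 3.8074;  v_1 ≈ (0.4472, 0, -0.8944)


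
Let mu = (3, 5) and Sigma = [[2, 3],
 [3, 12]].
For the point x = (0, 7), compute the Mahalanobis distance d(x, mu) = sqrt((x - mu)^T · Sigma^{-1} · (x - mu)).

Step 1 — centre the observation: (x - mu) = (-3, 2).

Step 2 — invert Sigma. det(Sigma) = 2·12 - (3)² = 15.
  Sigma^{-1} = (1/det) · [[d, -b], [-b, a]] = [[0.8, -0.2],
 [-0.2, 0.1333]].

Step 3 — form the quadratic (x - mu)^T · Sigma^{-1} · (x - mu):
  Sigma^{-1} · (x - mu) = (-2.8, 0.8667).
  (x - mu)^T · [Sigma^{-1} · (x - mu)] = (-3)·(-2.8) + (2)·(0.8667) = 10.1333.

Step 4 — take square root: d = √(10.1333) ≈ 3.1833.

d(x, mu) = √(10.1333) ≈ 3.1833


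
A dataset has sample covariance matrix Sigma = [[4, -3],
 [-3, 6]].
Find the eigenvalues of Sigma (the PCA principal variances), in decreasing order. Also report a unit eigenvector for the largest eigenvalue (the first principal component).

Step 1 — characteristic polynomial of 2×2 Sigma:
  det(Sigma - λI) = λ² - trace · λ + det = 0.
  trace = 4 + 6 = 10, det = 4·6 - (-3)² = 15.
Step 2 — discriminant:
  Δ = trace² - 4·det = 100 - 60 = 40.
Step 3 — eigenvalues:
  λ = (trace ± √Δ)/2 = (10 ± 6.3246)/2,
  λ_1 = 8.1623,  λ_2 = 1.8377.

Step 4 — unit eigenvector for λ_1: solve (Sigma - λ_1 I)v = 0. First row:
  (4 - 8.1623)·v_x + (-3)·v_y = 0, i.e. (-4.1623)·v_x + (-3)·v_y = 0,
  so v ∝ (b, λ_1 - a) = (-3, 4.1623); multiply by -1 so the first entry is positive: u = (3, -4.1623).
  ||u|| = √((3)² + (-4.1623)²) = √(26.3246) ≈ 5.1307,
  v_1 = u/||u|| ≈ (0.5847, -0.8112) (||v_1|| = 1).

λ_1 = 8.1623,  λ_2 = 1.8377;  v_1 ≈ (0.5847, -0.8112)


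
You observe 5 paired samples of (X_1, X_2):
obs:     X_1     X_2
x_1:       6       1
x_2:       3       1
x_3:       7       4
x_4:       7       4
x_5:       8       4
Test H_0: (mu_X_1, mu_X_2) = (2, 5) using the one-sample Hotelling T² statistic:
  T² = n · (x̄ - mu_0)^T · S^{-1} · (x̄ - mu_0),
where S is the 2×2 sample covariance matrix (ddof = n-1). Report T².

Step 1 — sample mean vector:
  mean(X_1) = (6 + 3 + 7 + 7 + 8) / 5 = 31/5 = 6.2
  mean(X_2) = (1 + 1 + 4 + 4 + 4) / 5 = 14/5 = 2.8
  x̄ = (6.2, 2.8),  deviation x̄ - mu_0 = (6.2, 2.8) - (2, 5) = (4.2, -2.2).

Step 2 — sample covariance matrix, S[i,j] = (1/(n-1)) · Σ_k (x_{k,i} - mean_i) · (x_{k,j} - mean_j), divisor n-1 = 4:
  S[X_1,X_1] = ((-0.2)·(-0.2) + (-3.2)·(-3.2) + (0.8)·(0.8) + (0.8)·(0.8) + (1.8)·(1.8)) / 4 = 14.8/4 = 3.7
  S[X_1,X_2] = ((-0.2)·(-1.8) + (-3.2)·(-1.8) + (0.8)·(1.2) + (0.8)·(1.2) + (1.8)·(1.2)) / 4 = 10.2/4 = 2.55
  S[X_2,X_2] = ((-1.8)·(-1.8) + (-1.8)·(-1.8) + (1.2)·(1.2) + (1.2)·(1.2) + (1.2)·(1.2)) / 4 = 10.8/4 = 2.7
  S = [[3.7, 2.55],
 [2.55, 2.7]].

Step 3 — invert S. det(S) = 3.7·2.7 - (2.55)² = 3.4875.
  S^{-1} = (1/det) · [[d, -b], [-b, a]] = [[0.7742, -0.7312],
 [-0.7312, 1.0609]].

Step 4 — quadratic form (x̄ - mu_0)^T · S^{-1} · (x̄ - mu_0):
  S^{-1} · (x̄ - mu_0) = (4.8602, -5.405),
  (x̄ - mu_0)^T · [...] = (4.2)·(4.8602) + (-2.2)·(-5.405) = 32.3039.

Step 5 — scale by n: T² = 5 · 32.3039 = 161.5197.

T² ≈ 161.5197


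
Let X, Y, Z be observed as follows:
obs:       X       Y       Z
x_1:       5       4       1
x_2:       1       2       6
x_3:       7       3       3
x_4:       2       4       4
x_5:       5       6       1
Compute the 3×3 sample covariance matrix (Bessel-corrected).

Step 1 — column means:
  mean(X) = (5 + 1 + 7 + 2 + 5) / 5 = 20/5 = 4
  mean(Y) = (4 + 2 + 3 + 4 + 6) / 5 = 19/5 = 3.8
  mean(Z) = (1 + 6 + 3 + 4 + 1) / 5 = 15/5 = 3

Step 2 — sample covariance S[i,j] = (1/(n-1)) · Σ_k (x_{k,i} - mean_i) · (x_{k,j} - mean_j), with n-1 = 4.
  S[X,X] = ((1)·(1) + (-3)·(-3) + (3)·(3) + (-2)·(-2) + (1)·(1)) / 4 = 24/4 = 6
  S[X,Y] = ((1)·(0.2) + (-3)·(-1.8) + (3)·(-0.8) + (-2)·(0.2) + (1)·(2.2)) / 4 = 5/4 = 1.25
  S[X,Z] = ((1)·(-2) + (-3)·(3) + (3)·(0) + (-2)·(1) + (1)·(-2)) / 4 = -15/4 = -3.75
  S[Y,Y] = ((0.2)·(0.2) + (-1.8)·(-1.8) + (-0.8)·(-0.8) + (0.2)·(0.2) + (2.2)·(2.2)) / 4 = 8.8/4 = 2.2
  S[Y,Z] = ((0.2)·(-2) + (-1.8)·(3) + (-0.8)·(0) + (0.2)·(1) + (2.2)·(-2)) / 4 = -10/4 = -2.5
  S[Z,Z] = ((-2)·(-2) + (3)·(3) + (0)·(0) + (1)·(1) + (-2)·(-2)) / 4 = 18/4 = 4.5

S is symmetric (S[j,i] = S[i,j]). Assembling:

S = [[6, 1.25, -3.75],
 [1.25, 2.2, -2.5],
 [-3.75, -2.5, 4.5]]


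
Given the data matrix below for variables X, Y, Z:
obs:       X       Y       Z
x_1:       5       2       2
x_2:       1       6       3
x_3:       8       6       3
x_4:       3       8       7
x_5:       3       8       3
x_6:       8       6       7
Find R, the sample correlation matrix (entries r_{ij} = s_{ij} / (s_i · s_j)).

Step 1 — column means:
  mean(X) = (5 + 1 + 8 + 3 + 3 + 8) / 6 = 28/6 = 4.6667
  mean(Y) = (2 + 6 + 6 + 8 + 8 + 6) / 6 = 36/6 = 6
  mean(Z) = (2 + 3 + 3 + 7 + 3 + 7) / 6 = 25/6 = 4.1667

Step 2 — sample variances and covariances s[i,j] = (1/(n-1)) · Σ_k (x_{k,i} - mean_i) · (x_{k,j} - mean_j), with n-1 = 5:
  s[X,X] = ((0.3333)·(0.3333) + (-3.6667)·(-3.6667) + (3.3333)·(3.3333) + (-1.6667)·(-1.6667) + (-1.6667)·(-1.6667) + (3.3333)·(3.3333)) / 5 = 41.3333/5 = 8.2667
  s[X,Y] = ((0.3333)·(-4) + (-3.6667)·(0) + (3.3333)·(0) + (-1.6667)·(2) + (-1.6667)·(2) + (3.3333)·(0)) / 5 = -8/5 = -1.6
  s[X,Z] = ((0.3333)·(-2.1667) + (-3.6667)·(-1.1667) + (3.3333)·(-1.1667) + (-1.6667)·(2.8333) + (-1.6667)·(-1.1667) + (3.3333)·(2.8333)) / 5 = 6.3333/5 = 1.2667
  s[Y,Y] = ((-4)·(-4) + (0)·(0) + (0)·(0) + (2)·(2) + (2)·(2) + (0)·(0)) / 5 = 24/5 = 4.8
  s[Y,Z] = ((-4)·(-2.1667) + (0)·(-1.1667) + (0)·(-1.1667) + (2)·(2.8333) + (2)·(-1.1667) + (0)·(2.8333)) / 5 = 12/5 = 2.4
  s[Z,Z] = ((-2.1667)·(-2.1667) + (-1.1667)·(-1.1667) + (-1.1667)·(-1.1667) + (2.8333)·(2.8333) + (-1.1667)·(-1.1667) + (2.8333)·(2.8333)) / 5 = 24.8333/5 = 4.9667
  Sample standard deviations s_i = √(s[i,i]):
  s(X) = √(8.2667) = 2.8752
  s(Y) = √(4.8) = 2.1909
  s(Z) = √(4.9667) = 2.2286

Step 3 — r_{ij} = s_{ij} / (s_i · s_j):
  r[X,X] = 1 (diagonal).
  r[X,Y] = -1.6 / (2.8752 · 2.1909) = -1.6 / 6.2992 = -0.254
  r[X,Z] = 1.2667 / (2.8752 · 2.2286) = 1.2667 / 6.4076 = 0.1977
  r[Y,Y] = 1 (diagonal).
  r[Y,Z] = 2.4 / (2.1909 · 2.2286) = 2.4 / 4.8826 = 0.4915
  r[Z,Z] = 1 (diagonal).

R is symmetric with unit diagonal. Assembling:

R = [[1, -0.254, 0.1977],
 [-0.254, 1, 0.4915],
 [0.1977, 0.4915, 1]]
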